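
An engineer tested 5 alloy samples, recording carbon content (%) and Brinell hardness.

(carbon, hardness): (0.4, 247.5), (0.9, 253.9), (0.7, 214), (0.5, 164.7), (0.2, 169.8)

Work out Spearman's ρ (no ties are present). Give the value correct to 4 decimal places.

0.5000

Rank carbon: 2, 5, 4, 3, 1
Rank hardness: 4, 5, 3, 1, 2
d = rank(carbon) − rank(hardness): -2, 0, 1, 2, -1; Σd² = 10
ρ = 1 − 6Σd² / [n(n²−1)] = 1 − 6×10 / (5×24) = 1 − 60/120 ≈ 0.5000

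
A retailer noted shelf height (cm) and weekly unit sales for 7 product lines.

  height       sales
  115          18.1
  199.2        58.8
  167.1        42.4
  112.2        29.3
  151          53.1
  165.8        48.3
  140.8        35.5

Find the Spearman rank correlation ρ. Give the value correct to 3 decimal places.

0.821

Rank height: 2, 7, 6, 1, 4, 5, 3
Rank sales: 1, 7, 4, 2, 6, 5, 3
d = rank(height) − rank(sales): 1, 0, 2, -1, -2, 0, 0; Σd² = 10
ρ = 1 − 6Σd² / [n(n²−1)] = 1 − 6×10 / (7×48) = 1 − 60/336 ≈ 0.821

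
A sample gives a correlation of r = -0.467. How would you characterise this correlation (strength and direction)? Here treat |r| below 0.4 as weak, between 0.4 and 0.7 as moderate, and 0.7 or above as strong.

moderate negative

r = -0.467 < 0 so the relationship is negative.
|r| = 0.467, which falls in the moderate range.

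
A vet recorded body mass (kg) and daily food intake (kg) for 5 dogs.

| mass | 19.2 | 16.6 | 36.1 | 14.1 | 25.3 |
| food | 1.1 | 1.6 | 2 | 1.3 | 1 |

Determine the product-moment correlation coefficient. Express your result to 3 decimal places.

n = 5, Σx = 111.3, Σy = 7, Σx² = 2786.31, Σy² = 10.46, Σxy = 163.51
nΣxy − ΣxΣy = 817.55 − 779.1 = 38.45
nΣx² − (Σx)² = 13931.55 − 12387.69 = 1543.86; nΣy² − (Σy)² = 52.3 − 49 = 3.3
r = 38.45 / √(1543.86 × 3.3) = 38.45 / 71.3774 ≈ 0.539

0.539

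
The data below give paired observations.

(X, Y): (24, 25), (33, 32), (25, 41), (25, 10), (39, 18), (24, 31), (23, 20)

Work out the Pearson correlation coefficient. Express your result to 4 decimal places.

-0.1151

n = 7, ΣX = 193, ΣY = 177, ΣX² = 5541, ΣY² = 5115, ΣXY = 4837
nΣXY − ΣXΣY = 33859 − 34161 = -302
nΣX² − (ΣX)² = 38787 − 37249 = 1538; nΣY² − (ΣY)² = 35805 − 31329 = 4476
r = -302 / √(1538 × 4476) = -302 / 2623.7546 ≈ -0.1151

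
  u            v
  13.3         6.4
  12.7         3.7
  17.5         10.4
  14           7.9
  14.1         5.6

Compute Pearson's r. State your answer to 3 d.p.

n = 5, Σu = 71.6, Σv = 34, Σu² = 1039.24, Σv² = 256.58, Σuv = 503.67
nΣuv − ΣuΣv = 2518.35 − 2434.4 = 83.95
nΣu² − (Σu)² = 5196.2 − 5126.56 = 69.64; nΣv² − (Σv)² = 1282.9 − 1156 = 126.9
r = 83.95 / √(69.64 × 126.9) = 83.95 / 94.0070 ≈ 0.893

0.893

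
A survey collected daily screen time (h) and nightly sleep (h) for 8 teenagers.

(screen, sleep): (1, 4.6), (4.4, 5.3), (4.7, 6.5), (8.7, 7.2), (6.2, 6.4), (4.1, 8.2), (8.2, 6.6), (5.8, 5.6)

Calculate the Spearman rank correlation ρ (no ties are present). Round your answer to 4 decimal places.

Rank screen: 1, 3, 4, 8, 6, 2, 7, 5
Rank sleep: 1, 2, 5, 7, 4, 8, 6, 3
d = rank(screen) − rank(sleep): 0, 1, -1, 1, 2, -6, 1, 2; Σd² = 48
ρ = 1 − 6Σd² / [n(n²−1)] = 1 − 6×48 / (8×63) = 1 − 288/504 ≈ 0.4286

0.4286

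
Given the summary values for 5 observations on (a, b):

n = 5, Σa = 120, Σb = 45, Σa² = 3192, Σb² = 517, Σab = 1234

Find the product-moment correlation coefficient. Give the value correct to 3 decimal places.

0.824

r = (nΣab − ΣaΣb) / √[(nΣa² − (Σa)²)(nΣb² − (Σb)²)]
Numerator: 5×1234 − 120×45 = 770
Denominator: √[(15960 − 14400)(2585 − 2025)] = √[1560 × 560] = 934.6657
r = 770 / 934.6657 ≈ 0.824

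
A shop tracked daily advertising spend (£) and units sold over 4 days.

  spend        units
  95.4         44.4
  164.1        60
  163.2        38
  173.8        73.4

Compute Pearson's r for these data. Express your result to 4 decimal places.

n = 4, Σx = 596.5, Σy = 215.8, Σx² = 92870.65, Σy² = 12402.92, Σxy = 33040.28
nΣxy − ΣxΣy = 132161.12 − 128724.7 = 3436.42
nΣx² − (Σx)² = 371482.6 − 355812.25 = 15670.35; nΣy² − (Σy)² = 49611.68 − 46569.64 = 3042.04
r = 3436.42 / √(15670.35 × 3042.04) = 3436.42 / 6904.3343 ≈ 0.4977

0.4977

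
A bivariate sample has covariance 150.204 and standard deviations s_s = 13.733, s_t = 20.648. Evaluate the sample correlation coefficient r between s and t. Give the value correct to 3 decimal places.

0.530

r = Cov(s,t) / (s_s · s_t) = 150.204 / (13.733 × 20.648)
  = 150.204 / 283.5590 ≈ 0.530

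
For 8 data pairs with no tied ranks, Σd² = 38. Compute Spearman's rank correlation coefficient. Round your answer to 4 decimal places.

0.5476

ρ = 1 − 6Σd² / [n(n²−1)] = 1 − 6×38 / (8×63)
  = 1 − 228/504 = 1 − 0.45238 ≈ 0.5476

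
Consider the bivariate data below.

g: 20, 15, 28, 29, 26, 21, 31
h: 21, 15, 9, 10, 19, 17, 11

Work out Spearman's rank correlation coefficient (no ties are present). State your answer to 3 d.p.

Rank g: 2, 1, 5, 6, 4, 3, 7
Rank h: 7, 4, 1, 2, 6, 5, 3
d = rank(g) − rank(h): -5, -3, 4, 4, -2, -2, 4; Σd² = 90
ρ = 1 − 6Σd² / [n(n²−1)] = 1 − 6×90 / (7×48) = 1 − 540/336 ≈ -0.607

-0.607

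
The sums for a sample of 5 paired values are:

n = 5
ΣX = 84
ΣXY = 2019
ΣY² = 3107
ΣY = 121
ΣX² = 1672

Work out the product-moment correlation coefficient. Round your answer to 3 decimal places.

-0.064

r = (nΣXY − ΣXΣY) / √[(nΣX² − (ΣX)²)(nΣY² − (ΣY)²)]
Numerator: 5×2019 − 84×121 = -69
Denominator: √[(8360 − 7056)(15535 − 14641)] = √[1304 × 894] = 1079.7111
r = -69 / 1079.7111 ≈ -0.064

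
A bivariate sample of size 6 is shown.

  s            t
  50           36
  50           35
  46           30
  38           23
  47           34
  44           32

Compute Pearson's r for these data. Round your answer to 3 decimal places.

n = 6, Σs = 275, Σt = 190, Σs² = 12705, Σt² = 6130, Σst = 8810
nΣst − ΣsΣt = 52860 − 52250 = 610
nΣs² − (Σs)² = 76230 − 75625 = 605; nΣt² − (Σt)² = 36780 − 36100 = 680
r = 610 / √(605 × 680) = 610 / 641.4047 ≈ 0.951

0.951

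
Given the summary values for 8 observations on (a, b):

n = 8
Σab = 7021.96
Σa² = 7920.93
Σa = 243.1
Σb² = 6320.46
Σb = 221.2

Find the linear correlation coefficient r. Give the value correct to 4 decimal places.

r = (nΣab − ΣaΣb) / √[(nΣa² − (Σa)²)(nΣb² − (Σb)²)]
Numerator: 8×7021.96 − 243.1×221.2 = 2401.96
Denominator: √[(63367.44 − 59097.61)(50563.68 − 48929.44)] = √[4269.83 × 1634.24] = 2641.5766
r = 2401.96 / 2641.5766 ≈ 0.9093

0.9093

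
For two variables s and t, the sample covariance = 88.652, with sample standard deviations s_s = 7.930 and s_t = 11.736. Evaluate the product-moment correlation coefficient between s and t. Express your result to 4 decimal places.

r = Cov(s,t) / (s_s · s_t) = 88.652 / (7.930 × 11.736)
  = 88.652 / 93.0665 ≈ 0.9526

0.9526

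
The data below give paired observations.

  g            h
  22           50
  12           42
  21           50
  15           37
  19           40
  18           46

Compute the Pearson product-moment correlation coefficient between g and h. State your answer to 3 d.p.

0.703

n = 6, Σg = 107, Σh = 265, Σg² = 1979, Σh² = 11849, Σgh = 4797
nΣgh − ΣgΣh = 28782 − 28355 = 427
nΣg² − (Σg)² = 11874 − 11449 = 425; nΣh² − (Σh)² = 71094 − 70225 = 869
r = 427 / √(425 × 869) = 427 / 607.7212 ≈ 0.703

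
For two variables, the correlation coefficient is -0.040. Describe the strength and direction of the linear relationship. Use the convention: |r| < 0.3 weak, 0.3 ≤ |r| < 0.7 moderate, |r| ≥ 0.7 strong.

r = -0.040 < 0 so the relationship is negative.
|r| = 0.040, which falls in the weak range.

weak negative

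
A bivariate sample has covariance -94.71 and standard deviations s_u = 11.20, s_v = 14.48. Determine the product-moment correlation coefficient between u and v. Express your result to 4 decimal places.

r = Cov(u,v) / (s_u · s_v) = -94.71 / (11.20 × 14.48)
  = -94.71 / 162.1760 ≈ -0.5840

-0.5840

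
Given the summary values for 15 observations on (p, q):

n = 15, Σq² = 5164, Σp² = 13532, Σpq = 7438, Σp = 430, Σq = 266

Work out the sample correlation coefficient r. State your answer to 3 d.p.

-0.255

r = (nΣpq − ΣpΣq) / √[(nΣp² − (Σp)²)(nΣq² − (Σq)²)]
Numerator: 15×7438 − 430×266 = -2810
Denominator: √[(202980 − 184900)(77460 − 70756)] = √[18080 × 6704] = 11009.4650
r = -2810 / 11009.4650 ≈ -0.255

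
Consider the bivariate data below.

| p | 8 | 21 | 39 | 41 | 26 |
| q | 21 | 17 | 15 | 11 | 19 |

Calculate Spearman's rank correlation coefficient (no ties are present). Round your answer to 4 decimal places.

Rank p: 1, 2, 4, 5, 3
Rank q: 5, 3, 2, 1, 4
d = rank(p) − rank(q): -4, -1, 2, 4, -1; Σd² = 38
ρ = 1 − 6Σd² / [n(n²−1)] = 1 − 6×38 / (5×24) = 1 − 228/120 ≈ -0.9000

-0.9000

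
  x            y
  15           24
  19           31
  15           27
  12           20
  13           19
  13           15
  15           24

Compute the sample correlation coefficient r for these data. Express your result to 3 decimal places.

n = 7, Σx = 102, Σy = 160, Σx² = 1518, Σy² = 3828, Σxy = 2396
nΣxy − ΣxΣy = 16772 − 16320 = 452
nΣx² − (Σx)² = 10626 − 10404 = 222; nΣy² − (Σy)² = 26796 − 25600 = 1196
r = 452 / √(222 × 1196) = 452 / 515.2786 ≈ 0.877

0.877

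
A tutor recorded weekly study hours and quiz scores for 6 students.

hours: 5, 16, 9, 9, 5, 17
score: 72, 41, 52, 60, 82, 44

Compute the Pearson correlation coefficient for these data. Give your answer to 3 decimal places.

n = 6, Σx = 61, Σy = 351, Σx² = 757, Σy² = 21829, Σxy = 3182
nΣxy − ΣxΣy = 19092 − 21411 = -2319
nΣx² − (Σx)² = 4542 − 3721 = 821; nΣy² − (Σy)² = 130974 − 123201 = 7773
r = -2319 / √(821 × 7773) = -2319 / 2526.1894 ≈ -0.918

-0.918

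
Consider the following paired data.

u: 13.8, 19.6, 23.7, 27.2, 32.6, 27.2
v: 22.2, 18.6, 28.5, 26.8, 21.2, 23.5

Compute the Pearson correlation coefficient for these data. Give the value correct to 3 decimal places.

n = 6, Σu = 144.1, Σv = 140.8, Σu² = 3678.73, Σv² = 3370.98, Σuv = 3405.65
nΣuv − ΣuΣv = 20433.9 − 20289.28 = 144.62
nΣu² − (Σu)² = 22072.38 − 20764.81 = 1307.57; nΣv² − (Σv)² = 20225.88 − 19824.64 = 401.24
r = 144.62 / √(1307.57 × 401.24) = 144.62 / 724.3269 ≈ 0.200

0.200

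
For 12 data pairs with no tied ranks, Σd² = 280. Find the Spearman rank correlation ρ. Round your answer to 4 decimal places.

ρ = 1 − 6Σd² / [n(n²−1)] = 1 − 6×280 / (12×143)
  = 1 − 1680/1716 = 1 − 0.97902 ≈ 0.0210

0.0210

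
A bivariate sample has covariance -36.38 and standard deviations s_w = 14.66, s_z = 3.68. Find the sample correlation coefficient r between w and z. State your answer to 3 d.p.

r = Cov(w,z) / (s_w · s_z) = -36.38 / (14.66 × 3.68)
  = -36.38 / 53.9488 ≈ -0.674

-0.674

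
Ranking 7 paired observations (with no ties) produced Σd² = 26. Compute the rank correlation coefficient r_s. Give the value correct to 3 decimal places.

ρ = 1 − 6Σd² / [n(n²−1)] = 1 − 6×26 / (7×48)
  = 1 − 156/336 = 1 − 0.4643 ≈ 0.536

0.536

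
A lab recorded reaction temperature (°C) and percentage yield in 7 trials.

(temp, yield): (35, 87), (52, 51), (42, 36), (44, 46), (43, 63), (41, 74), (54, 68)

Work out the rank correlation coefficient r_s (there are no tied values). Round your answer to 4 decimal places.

-0.3929

Rank temp: 1, 6, 3, 5, 4, 2, 7
Rank yield: 7, 3, 1, 2, 4, 6, 5
d = rank(temp) − rank(yield): -6, 3, 2, 3, 0, -4, 2; Σd² = 78
ρ = 1 − 6Σd² / [n(n²−1)] = 1 − 6×78 / (7×48) = 1 − 468/336 ≈ -0.3929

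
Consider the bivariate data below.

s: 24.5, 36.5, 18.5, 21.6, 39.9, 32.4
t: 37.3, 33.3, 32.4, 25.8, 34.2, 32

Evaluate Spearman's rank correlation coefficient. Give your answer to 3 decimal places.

0.429

Rank s: 3, 5, 1, 2, 6, 4
Rank t: 6, 4, 3, 1, 5, 2
d = rank(s) − rank(t): -3, 1, -2, 1, 1, 2; Σd² = 20
ρ = 1 − 6Σd² / [n(n²−1)] = 1 − 6×20 / (6×35) = 1 − 120/210 ≈ 0.429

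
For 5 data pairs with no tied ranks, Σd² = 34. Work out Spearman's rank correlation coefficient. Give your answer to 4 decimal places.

ρ = 1 − 6Σd² / [n(n²−1)] = 1 − 6×34 / (5×24)
  = 1 − 204/120 = 1 − 1.70000 ≈ -0.7000

-0.7000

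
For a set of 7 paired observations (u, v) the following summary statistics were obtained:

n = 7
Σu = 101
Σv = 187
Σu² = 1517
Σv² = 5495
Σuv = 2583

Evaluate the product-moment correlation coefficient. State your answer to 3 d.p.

-0.667

r = (nΣuv − ΣuΣv) / √[(nΣu² − (Σu)²)(nΣv² − (Σv)²)]
Numerator: 7×2583 − 101×187 = -806
Denominator: √[(10619 − 10201)(38465 − 34969)] = √[418 × 3496] = 1208.8540
r = -806 / 1208.8540 ≈ -0.667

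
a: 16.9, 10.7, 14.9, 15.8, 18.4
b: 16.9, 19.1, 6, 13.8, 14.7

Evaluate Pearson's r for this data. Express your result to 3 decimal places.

n = 5, Σa = 76.7, Σb = 70.5, Σa² = 1210.31, Σb² = 1092.95, Σab = 1067.9
nΣab − ΣaΣb = 5339.5 − 5407.35 = -67.85
nΣa² − (Σa)² = 6051.55 − 5882.89 = 168.66; nΣb² − (Σb)² = 5464.75 − 4970.25 = 494.5
r = -67.85 / √(168.66 × 494.5) = -67.85 / 288.7947 ≈ -0.235

-0.235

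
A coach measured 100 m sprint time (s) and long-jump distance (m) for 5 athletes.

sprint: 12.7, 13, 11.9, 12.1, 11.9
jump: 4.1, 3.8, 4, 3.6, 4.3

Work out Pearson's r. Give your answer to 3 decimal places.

n = 5, Σx = 61.6, Σy = 19.8, Σx² = 759.92, Σy² = 78.7, Σxy = 243.8
nΣxy − ΣxΣy = 1219 − 1219.68 = -0.68
nΣx² − (Σx)² = 3799.6 − 3794.56 = 5.04; nΣy² − (Σy)² = 393.5 − 392.04 = 1.46
r = -0.68 / √(5.04 × 1.46) = -0.68 / 2.7126 ≈ -0.251

-0.251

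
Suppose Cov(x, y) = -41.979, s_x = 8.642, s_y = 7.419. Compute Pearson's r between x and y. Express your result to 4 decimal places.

r = Cov(x,y) / (s_x · s_y) = -41.979 / (8.642 × 7.419)
  = -41.979 / 64.1150 ≈ -0.6547

-0.6547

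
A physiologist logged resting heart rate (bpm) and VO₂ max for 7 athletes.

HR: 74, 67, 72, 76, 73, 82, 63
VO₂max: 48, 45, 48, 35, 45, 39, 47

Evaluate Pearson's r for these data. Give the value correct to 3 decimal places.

n = 7, Σx = 507, Σy = 307, Σx² = 36947, Σy² = 13613, Σxy = 22127
nΣxy − ΣxΣy = 154889 − 155649 = -760
nΣx² − (Σx)² = 258629 − 257049 = 1580; nΣy² − (Σy)² = 95291 − 94249 = 1042
r = -760 / √(1580 × 1042) = -760 / 1283.1056 ≈ -0.592

-0.592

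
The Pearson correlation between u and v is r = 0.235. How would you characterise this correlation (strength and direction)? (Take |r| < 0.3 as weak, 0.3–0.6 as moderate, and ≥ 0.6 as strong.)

r = 0.235 > 0 so the relationship is positive.
|r| = 0.235, which falls in the weak range.

weak positive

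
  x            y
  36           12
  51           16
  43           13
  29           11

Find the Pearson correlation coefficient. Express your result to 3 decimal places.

n = 4, Σx = 159, Σy = 52, Σx² = 6587, Σy² = 690, Σxy = 2126
nΣxy − ΣxΣy = 8504 − 8268 = 236
nΣx² − (Σx)² = 26348 − 25281 = 1067; nΣy² − (Σy)² = 2760 − 2704 = 56
r = 236 / √(1067 × 56) = 236 / 244.4422 ≈ 0.965

0.965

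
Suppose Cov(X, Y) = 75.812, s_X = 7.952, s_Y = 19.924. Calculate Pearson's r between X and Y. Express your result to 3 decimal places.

0.479

r = Cov(X,Y) / (s_X · s_Y) = 75.812 / (7.952 × 19.924)
  = 75.812 / 158.4356 ≈ 0.479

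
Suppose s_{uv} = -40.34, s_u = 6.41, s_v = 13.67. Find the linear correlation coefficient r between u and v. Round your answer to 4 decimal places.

-0.4604

r = Cov(u,v) / (s_u · s_v) = -40.34 / (6.41 × 13.67)
  = -40.34 / 87.6247 ≈ -0.4604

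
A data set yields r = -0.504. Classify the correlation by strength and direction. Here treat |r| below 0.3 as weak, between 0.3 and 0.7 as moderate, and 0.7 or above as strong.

moderate negative

r = -0.504 < 0 so the relationship is negative.
|r| = 0.504, which falls in the moderate range.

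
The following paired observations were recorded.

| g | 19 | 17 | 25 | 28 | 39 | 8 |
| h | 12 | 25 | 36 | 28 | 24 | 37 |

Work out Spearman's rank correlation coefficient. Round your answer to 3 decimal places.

Rank g: 3, 2, 4, 5, 6, 1
Rank h: 1, 3, 5, 4, 2, 6
d = rank(g) − rank(h): 2, -1, -1, 1, 4, -5; Σd² = 48
ρ = 1 − 6Σd² / [n(n²−1)] = 1 − 6×48 / (6×35) = 1 − 288/210 ≈ -0.371

-0.371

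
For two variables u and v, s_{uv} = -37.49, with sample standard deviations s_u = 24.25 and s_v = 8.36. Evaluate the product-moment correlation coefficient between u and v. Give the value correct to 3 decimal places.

r = Cov(u,v) / (s_u · s_v) = -37.49 / (24.25 × 8.36)
  = -37.49 / 202.7300 ≈ -0.185

-0.185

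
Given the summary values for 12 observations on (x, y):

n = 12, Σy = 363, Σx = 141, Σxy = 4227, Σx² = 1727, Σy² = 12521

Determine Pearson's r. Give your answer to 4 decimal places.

r = (nΣxy − ΣxΣy) / √[(nΣx² − (Σx)²)(nΣy² − (Σy)²)]
Numerator: 12×4227 − 141×363 = -459
Denominator: √[(20724 − 19881)(150252 − 131769)] = √[843 × 18483] = 3947.2989
r = -459 / 3947.2989 ≈ -0.1163

-0.1163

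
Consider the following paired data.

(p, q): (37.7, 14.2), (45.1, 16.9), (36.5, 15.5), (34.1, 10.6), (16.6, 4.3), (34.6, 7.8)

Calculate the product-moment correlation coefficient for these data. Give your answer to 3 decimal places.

0.881

n = 6, Σp = 204.6, Σq = 69.3, Σp² = 7423.08, Σq² = 919.19, Σpq = 2566
nΣpq − ΣpΣq = 15396 − 14178.78 = 1217.22
nΣp² − (Σp)² = 44538.48 − 41861.16 = 2677.32; nΣq² − (Σq)² = 5515.14 − 4802.49 = 712.65
r = 1217.22 / √(2677.32 × 712.65) = 1217.22 / 1381.3009 ≈ 0.881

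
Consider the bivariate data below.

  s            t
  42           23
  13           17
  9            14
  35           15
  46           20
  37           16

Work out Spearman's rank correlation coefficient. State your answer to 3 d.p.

0.771

Rank s: 5, 2, 1, 3, 6, 4
Rank t: 6, 4, 1, 2, 5, 3
d = rank(s) − rank(t): -1, -2, 0, 1, 1, 1; Σd² = 8
ρ = 1 − 6Σd² / [n(n²−1)] = 1 − 6×8 / (6×35) = 1 − 48/210 ≈ 0.771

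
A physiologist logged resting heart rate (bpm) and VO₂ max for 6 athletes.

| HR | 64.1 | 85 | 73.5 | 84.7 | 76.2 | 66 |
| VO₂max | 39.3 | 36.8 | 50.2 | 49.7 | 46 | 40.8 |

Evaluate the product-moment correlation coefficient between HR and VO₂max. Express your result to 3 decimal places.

n = 6, Σx = 449.5, Σy = 262.8, Σx² = 34072.59, Σy² = 11669.5, Σxy = 19744.42
nΣxy − ΣxΣy = 118466.52 − 118128.6 = 337.92
nΣx² − (Σx)² = 204435.54 − 202050.25 = 2385.29; nΣy² − (Σy)² = 70017 − 69063.84 = 953.16
r = 337.92 / √(2385.29 × 953.16) = 337.92 / 1507.8339 ≈ 0.224

0.224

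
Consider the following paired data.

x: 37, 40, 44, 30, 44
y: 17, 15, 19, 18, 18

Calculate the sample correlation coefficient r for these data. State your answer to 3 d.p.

n = 5, Σx = 195, Σy = 87, Σx² = 7741, Σy² = 1523, Σxy = 3397
nΣxy − ΣxΣy = 16985 − 16965 = 20
nΣx² − (Σx)² = 38705 − 38025 = 680; nΣy² − (Σy)² = 7615 − 7569 = 46
r = 20 / √(680 × 46) = 20 / 176.8615 ≈ 0.113

0.113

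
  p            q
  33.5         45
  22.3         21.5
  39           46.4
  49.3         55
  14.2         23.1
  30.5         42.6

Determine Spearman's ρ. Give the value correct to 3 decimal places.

0.943

Rank p: 4, 2, 5, 6, 1, 3
Rank q: 4, 1, 5, 6, 2, 3
d = rank(p) − rank(q): 0, 1, 0, 0, -1, 0; Σd² = 2
ρ = 1 − 6Σd² / [n(n²−1)] = 1 − 6×2 / (6×35) = 1 − 12/210 ≈ 0.943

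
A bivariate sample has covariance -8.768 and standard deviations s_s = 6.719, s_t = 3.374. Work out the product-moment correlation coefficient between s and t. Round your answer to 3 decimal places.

-0.387

r = Cov(s,t) / (s_s · s_t) = -8.768 / (6.719 × 3.374)
  = -8.768 / 22.6699 ≈ -0.387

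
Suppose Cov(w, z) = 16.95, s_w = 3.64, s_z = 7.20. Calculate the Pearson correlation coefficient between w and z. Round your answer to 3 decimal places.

0.647

r = Cov(w,z) / (s_w · s_z) = 16.95 / (3.64 × 7.20)
  = 16.95 / 26.2080 ≈ 0.647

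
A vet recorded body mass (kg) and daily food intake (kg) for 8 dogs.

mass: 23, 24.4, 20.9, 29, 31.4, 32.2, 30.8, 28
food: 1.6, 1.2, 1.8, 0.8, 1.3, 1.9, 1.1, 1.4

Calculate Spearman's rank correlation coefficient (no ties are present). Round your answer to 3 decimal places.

-0.119

Rank mass: 2, 3, 1, 5, 7, 8, 6, 4
Rank food: 6, 3, 7, 1, 4, 8, 2, 5
d = rank(mass) − rank(food): -4, 0, -6, 4, 3, 0, 4, -1; Σd² = 94
ρ = 1 − 6Σd² / [n(n²−1)] = 1 − 6×94 / (8×63) = 1 − 564/504 ≈ -0.119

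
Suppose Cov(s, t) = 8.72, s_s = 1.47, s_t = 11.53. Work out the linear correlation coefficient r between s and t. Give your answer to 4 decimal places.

r = Cov(s,t) / (s_s · s_t) = 8.72 / (1.47 × 11.53)
  = 8.72 / 16.9491 ≈ 0.5145

0.5145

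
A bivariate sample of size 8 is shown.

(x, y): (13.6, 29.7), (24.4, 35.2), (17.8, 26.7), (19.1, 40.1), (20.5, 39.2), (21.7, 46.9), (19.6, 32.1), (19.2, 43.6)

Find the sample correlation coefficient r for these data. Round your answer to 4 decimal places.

0.4729

n = 8, Σx = 155.9, Σy = 293.5, Σx² = 3105.91, Σy² = 11109.65, Σxy = 5791.58
nΣxy − ΣxΣy = 46332.64 − 45756.65 = 575.99
nΣx² − (Σx)² = 24847.28 − 24304.81 = 542.47; nΣy² − (Σy)² = 88877.2 − 86142.25 = 2734.95
r = 575.99 / √(542.47 × 2734.95) = 575.99 / 1218.0428 ≈ 0.4729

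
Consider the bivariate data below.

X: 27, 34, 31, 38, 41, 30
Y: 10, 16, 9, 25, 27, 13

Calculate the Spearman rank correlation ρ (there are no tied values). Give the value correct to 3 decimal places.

0.829

Rank X: 1, 4, 3, 5, 6, 2
Rank Y: 2, 4, 1, 5, 6, 3
d = rank(X) − rank(Y): -1, 0, 2, 0, 0, -1; Σd² = 6
ρ = 1 − 6Σd² / [n(n²−1)] = 1 − 6×6 / (6×35) = 1 − 36/210 ≈ 0.829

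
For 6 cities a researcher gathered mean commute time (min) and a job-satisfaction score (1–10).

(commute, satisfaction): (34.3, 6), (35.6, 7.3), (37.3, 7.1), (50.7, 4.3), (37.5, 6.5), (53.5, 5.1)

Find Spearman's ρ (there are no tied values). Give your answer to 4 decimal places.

Rank commute: 1, 2, 3, 5, 4, 6
Rank satisfaction: 3, 6, 5, 1, 4, 2
d = rank(commute) − rank(satisfaction): -2, -4, -2, 4, 0, 4; Σd² = 56
ρ = 1 − 6Σd² / [n(n²−1)] = 1 − 6×56 / (6×35) = 1 − 336/210 ≈ -0.6000

-0.6000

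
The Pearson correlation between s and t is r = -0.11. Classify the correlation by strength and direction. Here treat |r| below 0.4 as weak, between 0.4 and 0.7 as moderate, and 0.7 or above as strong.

r = -0.11 < 0 so the relationship is negative.
|r| = 0.11, which falls in the weak range.

weak negative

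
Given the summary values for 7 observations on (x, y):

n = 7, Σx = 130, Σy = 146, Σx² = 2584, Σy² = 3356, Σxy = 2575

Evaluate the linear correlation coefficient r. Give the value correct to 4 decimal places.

-0.5940

r = (nΣxy − ΣxΣy) / √[(nΣx² − (Σx)²)(nΣy² − (Σy)²)]
Numerator: 7×2575 − 130×146 = -955
Denominator: √[(18088 − 16900)(23492 − 21316)] = √[1188 × 2176] = 1607.8209
r = -955 / 1607.8209 ≈ -0.5940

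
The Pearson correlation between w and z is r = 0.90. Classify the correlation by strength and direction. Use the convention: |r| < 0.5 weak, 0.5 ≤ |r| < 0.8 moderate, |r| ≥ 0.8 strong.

r = 0.90 > 0 so the relationship is positive.
|r| = 0.90, which falls in the strong range.

strong positive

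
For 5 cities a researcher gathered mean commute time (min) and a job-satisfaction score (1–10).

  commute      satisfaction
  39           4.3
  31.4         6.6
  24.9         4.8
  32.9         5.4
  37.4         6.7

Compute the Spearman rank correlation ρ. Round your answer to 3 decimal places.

-0.100

Rank commute: 5, 2, 1, 3, 4
Rank satisfaction: 1, 4, 2, 3, 5
d = rank(commute) − rank(satisfaction): 4, -2, -1, 0, -1; Σd² = 22
ρ = 1 − 6Σd² / [n(n²−1)] = 1 − 6×22 / (5×24) = 1 − 132/120 ≈ -0.100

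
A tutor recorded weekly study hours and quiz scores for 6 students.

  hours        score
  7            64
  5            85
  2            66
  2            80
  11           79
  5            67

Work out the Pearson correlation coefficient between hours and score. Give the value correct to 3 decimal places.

0.113

n = 6, Σx = 32, Σy = 441, Σx² = 228, Σy² = 32807, Σxy = 2369
nΣxy − ΣxΣy = 14214 − 14112 = 102
nΣx² − (Σx)² = 1368 − 1024 = 344; nΣy² − (Σy)² = 196842 − 194481 = 2361
r = 102 / √(344 × 2361) = 102 / 901.2125 ≈ 0.113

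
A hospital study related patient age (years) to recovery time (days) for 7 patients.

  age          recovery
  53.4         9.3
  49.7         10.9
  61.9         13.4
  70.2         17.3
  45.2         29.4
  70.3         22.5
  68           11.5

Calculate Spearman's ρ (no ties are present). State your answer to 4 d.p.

Rank age: 3, 2, 4, 6, 1, 7, 5
Rank recovery: 1, 2, 4, 5, 7, 6, 3
d = rank(age) − rank(recovery): 2, 0, 0, 1, -6, 1, 2; Σd² = 46
ρ = 1 − 6Σd² / [n(n²−1)] = 1 − 6×46 / (7×48) = 1 − 276/336 ≈ 0.1786

0.1786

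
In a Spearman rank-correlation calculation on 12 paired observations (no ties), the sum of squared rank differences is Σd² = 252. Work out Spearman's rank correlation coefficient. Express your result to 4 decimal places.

0.1189

ρ = 1 − 6Σd² / [n(n²−1)] = 1 − 6×252 / (12×143)
  = 1 − 1512/1716 = 1 − 0.88112 ≈ 0.1189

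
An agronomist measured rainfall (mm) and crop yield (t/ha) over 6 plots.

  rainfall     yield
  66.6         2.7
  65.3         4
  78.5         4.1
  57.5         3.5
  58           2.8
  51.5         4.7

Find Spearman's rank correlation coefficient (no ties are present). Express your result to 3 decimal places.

Rank rainfall: 5, 4, 6, 2, 3, 1
Rank yield: 1, 4, 5, 3, 2, 6
d = rank(rainfall) − rank(yield): 4, 0, 1, -1, 1, -5; Σd² = 44
ρ = 1 − 6Σd² / [n(n²−1)] = 1 − 6×44 / (6×35) = 1 − 264/210 ≈ -0.257

-0.257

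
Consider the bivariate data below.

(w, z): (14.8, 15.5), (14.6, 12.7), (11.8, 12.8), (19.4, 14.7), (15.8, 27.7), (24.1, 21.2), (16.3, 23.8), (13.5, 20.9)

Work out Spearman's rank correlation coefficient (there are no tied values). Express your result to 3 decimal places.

Rank w: 4, 3, 1, 7, 5, 8, 6, 2
Rank z: 4, 1, 2, 3, 8, 6, 7, 5
d = rank(w) − rank(z): 0, 2, -1, 4, -3, 2, -1, -3; Σd² = 44
ρ = 1 − 6Σd² / [n(n²−1)] = 1 − 6×44 / (8×63) = 1 − 264/504 ≈ 0.476

0.476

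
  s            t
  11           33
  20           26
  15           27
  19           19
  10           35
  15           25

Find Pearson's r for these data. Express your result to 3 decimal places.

-0.862

n = 6, Σs = 90, Σt = 165, Σs² = 1432, Σt² = 4705, Σst = 2374
nΣst − ΣsΣt = 14244 − 14850 = -606
nΣs² − (Σs)² = 8592 − 8100 = 492; nΣt² − (Σt)² = 28230 − 27225 = 1005
r = -606 / √(492 × 1005) = -606 / 703.1785 ≈ -0.862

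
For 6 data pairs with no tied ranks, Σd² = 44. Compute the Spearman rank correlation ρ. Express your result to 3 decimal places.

ρ = 1 − 6Σd² / [n(n²−1)] = 1 − 6×44 / (6×35)
  = 1 − 264/210 = 1 − 1.2571 ≈ -0.257

-0.257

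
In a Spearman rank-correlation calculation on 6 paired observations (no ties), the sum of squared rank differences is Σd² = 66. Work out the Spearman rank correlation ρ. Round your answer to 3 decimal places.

ρ = 1 − 6Σd² / [n(n²−1)] = 1 − 6×66 / (6×35)
  = 1 − 396/210 = 1 − 1.8857 ≈ -0.886

-0.886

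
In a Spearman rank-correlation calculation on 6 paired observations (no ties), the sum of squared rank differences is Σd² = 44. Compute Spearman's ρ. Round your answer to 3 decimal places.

-0.257

ρ = 1 − 6Σd² / [n(n²−1)] = 1 − 6×44 / (6×35)
  = 1 − 264/210 = 1 − 1.2571 ≈ -0.257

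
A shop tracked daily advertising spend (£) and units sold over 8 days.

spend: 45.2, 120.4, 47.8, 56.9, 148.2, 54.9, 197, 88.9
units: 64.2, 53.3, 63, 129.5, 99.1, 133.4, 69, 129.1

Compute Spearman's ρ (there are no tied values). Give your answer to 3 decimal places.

Rank spend: 1, 6, 2, 4, 7, 3, 8, 5
Rank units: 3, 1, 2, 7, 5, 8, 4, 6
d = rank(spend) − rank(units): -2, 5, 0, -3, 2, -5, 4, -1; Σd² = 84
ρ = 1 − 6Σd² / [n(n²−1)] = 1 − 6×84 / (8×63) = 1 − 504/504 ≈ 0.000

0.000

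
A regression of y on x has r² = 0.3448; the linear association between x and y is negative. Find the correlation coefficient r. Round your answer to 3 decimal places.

-0.587

|r| = √0.3448 = 0.587
The association is negative, so r = −0.587.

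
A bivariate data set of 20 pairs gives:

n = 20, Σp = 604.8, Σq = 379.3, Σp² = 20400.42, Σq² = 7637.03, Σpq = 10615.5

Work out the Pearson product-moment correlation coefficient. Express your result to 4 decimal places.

-0.8830

r = (nΣpq − ΣpΣq) / √[(nΣp² − (Σp)²)(nΣq² − (Σq)²)]
Numerator: 20×10615.5 − 604.8×379.3 = -17090.64
Denominator: √[(408008.4 − 365783.04)(152740.6 − 143868.49)] = √[42225.36 × 8872.11] = 19355.3103
r = -17090.64 / 19355.3103 ≈ -0.8830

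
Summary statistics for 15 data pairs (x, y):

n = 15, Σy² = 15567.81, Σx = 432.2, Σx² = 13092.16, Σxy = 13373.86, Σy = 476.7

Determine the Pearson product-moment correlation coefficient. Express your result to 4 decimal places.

-0.6991

r = (nΣxy − ΣxΣy) / √[(nΣx² − (Σx)²)(nΣy² − (Σy)²)]
Numerator: 15×13373.86 − 432.2×476.7 = -5421.84
Denominator: √[(196382.4 − 186796.84)(233517.15 − 227242.89)] = √[9585.56 × 6274.26] = 7755.1464
r = -5421.84 / 7755.1464 ≈ -0.6991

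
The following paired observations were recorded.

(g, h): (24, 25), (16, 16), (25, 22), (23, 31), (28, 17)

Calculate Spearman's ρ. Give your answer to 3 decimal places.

0.000

Rank g: 3, 1, 4, 2, 5
Rank h: 4, 1, 3, 5, 2
d = rank(g) − rank(h): -1, 0, 1, -3, 3; Σd² = 20
ρ = 1 − 6Σd² / [n(n²−1)] = 1 − 6×20 / (5×24) = 1 − 120/120 ≈ 0.000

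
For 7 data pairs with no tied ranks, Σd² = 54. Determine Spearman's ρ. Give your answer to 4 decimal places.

0.0357

ρ = 1 − 6Σd² / [n(n²−1)] = 1 − 6×54 / (7×48)
  = 1 − 324/336 = 1 − 0.96429 ≈ 0.0357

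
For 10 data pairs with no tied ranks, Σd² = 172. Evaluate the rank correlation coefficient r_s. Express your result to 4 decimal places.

-0.0424

ρ = 1 − 6Σd² / [n(n²−1)] = 1 − 6×172 / (10×99)
  = 1 − 1032/990 = 1 − 1.04242 ≈ -0.0424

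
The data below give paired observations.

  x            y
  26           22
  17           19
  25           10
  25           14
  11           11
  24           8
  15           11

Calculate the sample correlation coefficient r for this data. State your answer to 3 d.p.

n = 7, Σx = 143, Σy = 95, Σx² = 3137, Σy² = 1447, Σxy = 1973
nΣxy − ΣxΣy = 13811 − 13585 = 226
nΣx² − (Σx)² = 21959 − 20449 = 1510; nΣy² − (Σy)² = 10129 − 9025 = 1104
r = 226 / √(1510 × 1104) = 226 / 1291.1390 ≈ 0.175

0.175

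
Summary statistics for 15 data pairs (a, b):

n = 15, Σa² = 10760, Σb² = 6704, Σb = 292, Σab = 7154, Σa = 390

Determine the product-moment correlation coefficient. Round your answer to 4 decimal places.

r = (nΣab − ΣaΣb) / √[(nΣa² − (Σa)²)(nΣb² − (Σb)²)]
Numerator: 15×7154 − 390×292 = -6570
Denominator: √[(161400 − 152100)(100560 − 85264)] = √[9300 × 15296] = 11926.9778
r = -6570 / 11926.9778 ≈ -0.5509

-0.5509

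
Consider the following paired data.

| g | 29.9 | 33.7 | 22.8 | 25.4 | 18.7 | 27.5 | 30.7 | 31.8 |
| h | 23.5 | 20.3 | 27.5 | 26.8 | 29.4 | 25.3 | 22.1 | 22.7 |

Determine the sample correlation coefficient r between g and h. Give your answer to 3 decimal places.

n = 8, Σg = 220.5, Σh = 197.6, Σg² = 6254.37, Σh² = 4946.98, Σgh = 5340.34
nΣgh − ΣgΣh = 42722.72 − 43570.8 = -848.08
nΣg² − (Σg)² = 50034.96 − 48620.25 = 1414.71; nΣh² − (Σh)² = 39575.84 − 39045.76 = 530.08
r = -848.08 / √(1414.71 × 530.08) = -848.08 / 865.9731 ≈ -0.979

-0.979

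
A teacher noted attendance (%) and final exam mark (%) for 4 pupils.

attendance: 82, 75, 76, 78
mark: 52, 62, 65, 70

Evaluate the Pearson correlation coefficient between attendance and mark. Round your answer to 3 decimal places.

n = 4, Σx = 311, Σy = 249, Σx² = 24209, Σy² = 15673, Σxy = 19314
nΣxy − ΣxΣy = 77256 − 77439 = -183
nΣx² − (Σx)² = 96836 − 96721 = 115; nΣy² − (Σy)² = 62692 − 62001 = 691
r = -183 / √(115 × 691) = -183 / 281.8954 ≈ -0.649

-0.649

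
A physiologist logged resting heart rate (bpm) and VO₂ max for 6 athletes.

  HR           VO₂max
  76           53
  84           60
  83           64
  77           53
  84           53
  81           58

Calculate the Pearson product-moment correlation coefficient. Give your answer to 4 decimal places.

n = 6, Σx = 485, Σy = 341, Σx² = 39267, Σy² = 19487, Σxy = 27611
nΣxy − ΣxΣy = 165666 − 165385 = 281
nΣx² − (Σx)² = 235602 − 235225 = 377; nΣy² − (Σy)² = 116922 − 116281 = 641
r = 281 / √(377 × 641) = 281 / 491.5862 ≈ 0.5716

0.5716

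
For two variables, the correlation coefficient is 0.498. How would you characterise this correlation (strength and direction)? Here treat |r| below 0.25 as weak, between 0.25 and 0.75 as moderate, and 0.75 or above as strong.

moderate positive

r = 0.498 > 0 so the relationship is positive.
|r| = 0.498, which falls in the moderate range.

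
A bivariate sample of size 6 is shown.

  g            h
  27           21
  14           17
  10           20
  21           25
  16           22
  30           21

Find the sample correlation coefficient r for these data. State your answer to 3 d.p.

0.336

n = 6, Σg = 118, Σh = 126, Σg² = 2622, Σh² = 2680, Σgh = 2512
nΣgh − ΣgΣh = 15072 − 14868 = 204
nΣg² − (Σg)² = 15732 − 13924 = 1808; nΣh² − (Σh)² = 16080 − 15876 = 204
r = 204 / √(1808 × 204) = 204 / 607.3154 ≈ 0.336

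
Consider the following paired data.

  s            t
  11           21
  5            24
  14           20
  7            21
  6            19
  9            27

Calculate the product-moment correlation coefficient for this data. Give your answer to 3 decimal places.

n = 6, Σs = 52, Σt = 132, Σs² = 508, Σt² = 2948, Σst = 1135
nΣst − ΣsΣt = 6810 − 6864 = -54
nΣs² − (Σs)² = 3048 − 2704 = 344; nΣt² − (Σt)² = 17688 − 17424 = 264
r = -54 / √(344 × 264) = -54 / 301.3569 ≈ -0.179

-0.179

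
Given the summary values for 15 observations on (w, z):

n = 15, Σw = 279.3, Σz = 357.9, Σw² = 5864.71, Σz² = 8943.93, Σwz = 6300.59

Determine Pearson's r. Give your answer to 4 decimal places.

-0.7014

r = (nΣwz − ΣwΣz) / √[(nΣw² − (Σw)²)(nΣz² − (Σz)²)]
Numerator: 15×6300.59 − 279.3×357.9 = -5452.62
Denominator: √[(87970.65 − 78008.49)(134158.95 − 128092.41)] = √[9962.16 × 6066.54] = 7774.0493
r = -5452.62 / 7774.0493 ≈ -0.7014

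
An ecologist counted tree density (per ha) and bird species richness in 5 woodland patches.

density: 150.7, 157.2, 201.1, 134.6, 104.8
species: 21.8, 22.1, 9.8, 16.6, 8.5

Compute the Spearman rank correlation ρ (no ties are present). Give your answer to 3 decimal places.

Rank density: 3, 4, 5, 2, 1
Rank species: 4, 5, 2, 3, 1
d = rank(density) − rank(species): -1, -1, 3, -1, 0; Σd² = 12
ρ = 1 − 6Σd² / [n(n²−1)] = 1 − 6×12 / (5×24) = 1 − 72/120 ≈ 0.400

0.400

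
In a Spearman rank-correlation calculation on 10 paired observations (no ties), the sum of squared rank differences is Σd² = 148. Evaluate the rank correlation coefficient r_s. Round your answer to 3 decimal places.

ρ = 1 − 6Σd² / [n(n²−1)] = 1 − 6×148 / (10×99)
  = 1 − 888/990 = 1 − 0.8970 ≈ 0.103

0.103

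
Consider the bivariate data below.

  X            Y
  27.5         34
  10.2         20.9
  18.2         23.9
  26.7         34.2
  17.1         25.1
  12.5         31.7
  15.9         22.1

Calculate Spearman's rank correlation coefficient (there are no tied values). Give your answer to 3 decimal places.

Rank X: 7, 1, 5, 6, 4, 2, 3
Rank Y: 6, 1, 3, 7, 4, 5, 2
d = rank(X) − rank(Y): 1, 0, 2, -1, 0, -3, 1; Σd² = 16
ρ = 1 − 6Σd² / [n(n²−1)] = 1 − 6×16 / (7×48) = 1 − 96/336 ≈ 0.714

0.714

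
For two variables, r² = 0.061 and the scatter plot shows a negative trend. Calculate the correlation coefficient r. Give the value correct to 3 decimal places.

-0.247

|r| = √0.061 = 0.247
The association is negative, so r = −0.247.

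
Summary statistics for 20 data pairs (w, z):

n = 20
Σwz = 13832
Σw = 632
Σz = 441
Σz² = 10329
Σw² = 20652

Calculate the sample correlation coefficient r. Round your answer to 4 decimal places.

r = (nΣwz − ΣwΣz) / √[(nΣw² − (Σw)²)(nΣz² − (Σz)²)]
Numerator: 20×13832 − 632×441 = -2072
Denominator: √[(413040 − 399424)(206580 − 194481)] = √[13616 × 12099] = 12835.1075
r = -2072 / 12835.1075 ≈ -0.1614

-0.1614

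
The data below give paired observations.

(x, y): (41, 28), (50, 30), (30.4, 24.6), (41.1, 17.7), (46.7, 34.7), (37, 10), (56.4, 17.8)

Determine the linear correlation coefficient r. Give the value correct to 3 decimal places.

n = 7, Σx = 302.6, Σy = 162.8, Σx² = 13525.22, Σy² = 4223.38, Σxy = 7117.72
nΣxy − ΣxΣy = 49824.04 − 49263.28 = 560.76
nΣx² − (Σx)² = 94676.54 − 91566.76 = 3109.78; nΣy² − (Σy)² = 29563.66 − 26503.84 = 3059.82
r = 560.76 / √(3109.78 × 3059.82) = 560.76 / 3084.6989 ≈ 0.182

0.182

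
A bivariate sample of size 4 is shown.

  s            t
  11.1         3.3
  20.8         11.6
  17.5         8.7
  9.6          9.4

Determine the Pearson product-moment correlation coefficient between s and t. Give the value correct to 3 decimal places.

0.602

n = 4, Σs = 59, Σt = 33, Σs² = 954.26, Σt² = 309.5, Σst = 520.4
nΣst − ΣsΣt = 2081.6 − 1947 = 134.6
nΣs² − (Σs)² = 3817.04 − 3481 = 336.04; nΣt² − (Σt)² = 1238 − 1089 = 149
r = 134.6 / √(336.04 × 149) = 134.6 / 223.7632 ≈ 0.602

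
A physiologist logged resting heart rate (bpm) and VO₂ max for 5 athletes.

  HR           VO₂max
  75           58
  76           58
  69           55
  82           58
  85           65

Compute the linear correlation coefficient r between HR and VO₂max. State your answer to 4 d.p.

n = 5, Σx = 387, Σy = 294, Σx² = 30111, Σy² = 17342, Σxy = 22834
nΣxy − ΣxΣy = 114170 − 113778 = 392
nΣx² − (Σx)² = 150555 − 149769 = 786; nΣy² − (Σy)² = 86710 − 86436 = 274
r = 392 / √(786 × 274) = 392 / 464.0733 ≈ 0.8447

0.8447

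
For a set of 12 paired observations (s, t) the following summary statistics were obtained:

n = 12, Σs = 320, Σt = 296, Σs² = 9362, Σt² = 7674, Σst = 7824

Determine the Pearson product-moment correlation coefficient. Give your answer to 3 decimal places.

-0.125

r = (nΣst − ΣsΣt) / √[(nΣs² − (Σs)²)(nΣt² − (Σt)²)]
Numerator: 12×7824 − 320×296 = -832
Denominator: √[(112344 − 102400)(92088 − 87616)] = √[9944 × 4472] = 6668.5507
r = -832 / 6668.5507 ≈ -0.125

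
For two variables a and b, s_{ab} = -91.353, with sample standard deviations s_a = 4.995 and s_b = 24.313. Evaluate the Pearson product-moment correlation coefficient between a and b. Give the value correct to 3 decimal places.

-0.752

r = Cov(a,b) / (s_a · s_b) = -91.353 / (4.995 × 24.313)
  = -91.353 / 121.4434 ≈ -0.752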